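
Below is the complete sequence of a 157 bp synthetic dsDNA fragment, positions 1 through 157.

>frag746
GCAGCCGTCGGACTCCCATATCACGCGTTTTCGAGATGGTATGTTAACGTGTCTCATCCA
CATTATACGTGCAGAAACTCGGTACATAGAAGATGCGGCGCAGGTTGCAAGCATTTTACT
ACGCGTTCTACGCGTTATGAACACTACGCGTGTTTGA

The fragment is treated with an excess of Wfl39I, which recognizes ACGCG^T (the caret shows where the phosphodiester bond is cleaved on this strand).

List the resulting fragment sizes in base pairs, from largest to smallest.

98, 27, 16, 9, 7 bp

Wfl39I sites (ACGCGT) start at positions 23, 121, 130, 146.
Wfl39I cuts after base 5 of each site (before the last base), so after positions 27, 125, 134, 150.
Linear molecule, 4 cuts → 5 fragments:
  1–27 → 27 bp
  28–125 → 98 bp
  126–134 → 9 bp
  135–150 → 16 bp
  151–157 → 7 bp
Sorted largest to smallest: 98, 27, 16, 9, 7 bp.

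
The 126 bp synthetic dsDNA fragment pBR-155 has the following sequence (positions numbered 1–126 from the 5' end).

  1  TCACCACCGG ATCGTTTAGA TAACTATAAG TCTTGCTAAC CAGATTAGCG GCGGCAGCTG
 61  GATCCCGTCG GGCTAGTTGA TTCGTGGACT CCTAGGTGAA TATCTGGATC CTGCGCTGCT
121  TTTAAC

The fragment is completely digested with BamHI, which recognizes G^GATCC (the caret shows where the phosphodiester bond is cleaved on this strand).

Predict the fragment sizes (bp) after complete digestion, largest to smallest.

BamHI sites (GGATCC) start at positions 60, 106.
BamHI cuts after the first base of each site, so after positions 60, 106.
Linear molecule, 2 cuts → 3 fragments:
  1–60 → 60 bp
  61–106 → 46 bp
  107–126 → 20 bp
Sorted largest to smallest: 60, 46, 20 bp.

60, 46, 20 bp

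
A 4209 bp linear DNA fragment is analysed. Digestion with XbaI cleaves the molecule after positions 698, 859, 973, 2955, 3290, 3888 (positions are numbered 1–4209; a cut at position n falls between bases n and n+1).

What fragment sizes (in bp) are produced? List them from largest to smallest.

Linear molecule, 6 cuts → 7 fragments:
  698 − 0 = 698 bp
  859 − 698 = 161 bp
  973 − 859 = 114 bp
  2955 − 973 = 1982 bp
  3290 − 2955 = 335 bp
  3888 − 3290 = 598 bp
  4209 − 3888 = 321 bp
Sorted largest to smallest: 1982, 698, 598, 335, 321, 161, 114 bp.

1982, 698, 598, 335, 321, 161, 114 bp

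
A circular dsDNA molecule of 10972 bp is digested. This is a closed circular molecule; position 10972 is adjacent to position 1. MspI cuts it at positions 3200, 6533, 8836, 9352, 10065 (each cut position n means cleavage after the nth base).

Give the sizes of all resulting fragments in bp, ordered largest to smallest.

Circular molecule, 5 cuts → 5 fragments:
  6533 − 3200 = 3333 bp
  8836 − 6533 = 2303 bp
  9352 − 8836 = 516 bp
  10065 − 9352 = 713 bp
  wrap: 10972 − 10065 + 3200 = 4107 bp
Sorted largest to smallest: 4107, 3333, 2303, 713, 516 bp.

4107, 3333, 2303, 713, 516 bp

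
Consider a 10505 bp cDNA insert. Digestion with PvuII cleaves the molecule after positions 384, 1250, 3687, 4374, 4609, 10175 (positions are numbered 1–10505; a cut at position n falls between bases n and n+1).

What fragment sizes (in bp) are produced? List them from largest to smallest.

5566, 2437, 866, 687, 384, 330, 235 bp

Linear molecule, 6 cuts → 7 fragments:
  384 − 0 = 384 bp
  1250 − 384 = 866 bp
  3687 − 1250 = 2437 bp
  4374 − 3687 = 687 bp
  4609 − 4374 = 235 bp
  10175 − 4609 = 5566 bp
  10505 − 10175 = 330 bp
Sorted largest to smallest: 5566, 2437, 866, 687, 384, 330, 235 bp.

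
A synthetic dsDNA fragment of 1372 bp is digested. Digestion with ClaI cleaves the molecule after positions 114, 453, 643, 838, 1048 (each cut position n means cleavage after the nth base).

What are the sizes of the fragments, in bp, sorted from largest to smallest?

339, 324, 210, 195, 190, 114 bp

Linear molecule, 5 cuts → 6 fragments:
  114 − 0 = 114 bp
  453 − 114 = 339 bp
  643 − 453 = 190 bp
  838 − 643 = 195 bp
  1048 − 838 = 210 bp
  1372 − 1048 = 324 bp
Sorted largest to smallest: 339, 324, 210, 195, 190, 114 bp.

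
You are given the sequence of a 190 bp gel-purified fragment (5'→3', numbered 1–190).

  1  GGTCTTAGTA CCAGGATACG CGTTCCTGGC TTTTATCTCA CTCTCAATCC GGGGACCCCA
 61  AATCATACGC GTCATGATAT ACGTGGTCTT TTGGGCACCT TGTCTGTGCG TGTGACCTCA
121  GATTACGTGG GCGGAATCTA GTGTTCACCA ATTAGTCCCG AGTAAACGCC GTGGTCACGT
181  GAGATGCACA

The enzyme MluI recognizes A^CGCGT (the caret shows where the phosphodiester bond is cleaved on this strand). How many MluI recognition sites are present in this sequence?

ACGCGT occurs starting at positions 18, 67.
MluI cuts at 2 sites.

2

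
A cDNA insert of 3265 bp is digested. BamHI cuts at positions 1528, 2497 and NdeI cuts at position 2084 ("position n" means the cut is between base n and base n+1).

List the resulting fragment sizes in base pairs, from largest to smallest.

1528, 768, 556, 413 bp

Combined cut positions (sorted): 1528, 2084, 2497.
Linear molecule, 3 cuts → 4 fragments:
  1528 − 0 = 1528 bp
  2084 − 1528 = 556 bp
  2497 − 2084 = 413 bp
  3265 − 2497 = 768 bp
Sorted largest to smallest: 1528, 768, 556, 413 bp.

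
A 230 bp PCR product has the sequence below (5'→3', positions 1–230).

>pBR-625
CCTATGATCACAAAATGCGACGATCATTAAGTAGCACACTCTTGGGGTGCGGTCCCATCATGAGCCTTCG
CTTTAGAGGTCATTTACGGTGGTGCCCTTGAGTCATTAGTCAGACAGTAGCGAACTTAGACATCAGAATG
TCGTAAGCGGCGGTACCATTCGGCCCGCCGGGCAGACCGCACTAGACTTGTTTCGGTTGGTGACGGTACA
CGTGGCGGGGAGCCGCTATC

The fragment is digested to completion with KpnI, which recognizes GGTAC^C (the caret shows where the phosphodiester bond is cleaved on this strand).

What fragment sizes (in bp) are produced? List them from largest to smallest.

156, 74 bp

The KpnI site (GGTACC) starts at position 152.
KpnI cuts after base 5 of each site (before the last base), so after position 156.
Linear molecule, 1 cut → 2 fragments:
  1–156 → 156 bp
  157–230 → 74 bp
Sorted largest to smallest: 156, 74 bp.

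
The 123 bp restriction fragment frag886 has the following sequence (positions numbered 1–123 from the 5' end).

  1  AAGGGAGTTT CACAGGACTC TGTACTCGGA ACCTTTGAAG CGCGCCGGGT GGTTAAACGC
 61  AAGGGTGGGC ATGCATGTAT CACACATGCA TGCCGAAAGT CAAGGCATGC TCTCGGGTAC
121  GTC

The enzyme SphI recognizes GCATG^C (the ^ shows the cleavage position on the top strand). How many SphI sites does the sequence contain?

3

GCATGC occurs starting at positions 69, 88, 105.
SphI cuts at 3 sites.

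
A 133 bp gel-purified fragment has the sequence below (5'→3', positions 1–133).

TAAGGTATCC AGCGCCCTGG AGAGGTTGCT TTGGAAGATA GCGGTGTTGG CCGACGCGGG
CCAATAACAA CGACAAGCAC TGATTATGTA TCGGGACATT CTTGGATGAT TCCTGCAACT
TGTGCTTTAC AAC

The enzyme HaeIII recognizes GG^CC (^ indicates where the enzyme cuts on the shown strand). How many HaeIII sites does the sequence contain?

2

GGCC occurs starting at positions 49, 59.
HaeIII cuts at 2 sites.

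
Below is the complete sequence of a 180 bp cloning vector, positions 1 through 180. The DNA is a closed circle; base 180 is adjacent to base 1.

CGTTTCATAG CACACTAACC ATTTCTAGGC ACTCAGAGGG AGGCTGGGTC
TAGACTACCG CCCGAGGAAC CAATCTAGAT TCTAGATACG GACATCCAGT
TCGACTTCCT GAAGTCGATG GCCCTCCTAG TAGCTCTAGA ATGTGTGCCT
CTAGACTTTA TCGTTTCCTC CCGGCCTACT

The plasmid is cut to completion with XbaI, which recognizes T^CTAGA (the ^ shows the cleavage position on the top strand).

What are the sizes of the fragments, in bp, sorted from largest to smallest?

79, 54, 25, 15, 7 bp

XbaI sites (TCTAGA) start at positions 49, 74, 81, 135, 150.
XbaI cuts after the first base of each site, so after positions 49, 74, 81, 135, 150.
Circular molecule, 5 cuts → 5 fragments:
  50–74 → 25 bp
  75–81 → 7 bp
  82–135 → 54 bp
  136–150 → 15 bp
  151–180 then 1–49 → 30 + 49 = 79 bp
Sorted largest to smallest: 79, 54, 25, 15, 7 bp.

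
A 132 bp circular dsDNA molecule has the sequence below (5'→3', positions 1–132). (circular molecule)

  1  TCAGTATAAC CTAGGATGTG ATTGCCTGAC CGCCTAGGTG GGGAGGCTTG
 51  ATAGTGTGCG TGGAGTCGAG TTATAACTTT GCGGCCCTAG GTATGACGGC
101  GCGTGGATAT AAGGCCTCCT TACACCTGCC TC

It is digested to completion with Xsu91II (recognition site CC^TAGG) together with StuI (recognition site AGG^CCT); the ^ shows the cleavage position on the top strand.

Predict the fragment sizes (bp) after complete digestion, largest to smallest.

53, 29, 27, 23 bp

Xsu91II sites (CCTAGG) start at positions 10, 33, 86.
Xsu91II cuts after base 2 of each site, so after positions 11, 34, 87.
The StuI site (AGGCCT) starts at position 112.
StuI cuts after base 3 of each site, so after position 114.
Combined cut positions: 11, 34, 87, 114.
Circular molecule, 4 cuts → 4 fragments:
  12–34 → 23 bp
  35–87 → 53 bp
  88–114 → 27 bp
  115–132 then 1–11 → 18 + 11 = 29 bp
Sorted largest to smallest: 53, 29, 27, 23 bp.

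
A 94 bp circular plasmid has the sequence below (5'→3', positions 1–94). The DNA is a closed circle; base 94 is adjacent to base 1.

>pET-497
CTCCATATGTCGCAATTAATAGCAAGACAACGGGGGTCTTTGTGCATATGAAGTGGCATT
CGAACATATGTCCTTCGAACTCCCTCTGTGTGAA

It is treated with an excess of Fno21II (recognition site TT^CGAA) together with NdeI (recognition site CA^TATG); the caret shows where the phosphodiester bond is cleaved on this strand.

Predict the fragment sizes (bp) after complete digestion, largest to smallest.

Fno21II sites (TTCGAA) start at positions 59, 74.
Fno21II cuts after base 2 of each site, so after positions 60, 75.
NdeI sites (CATATG) start at positions 4, 45, 65.
NdeI cuts after base 2 of each site, so after positions 5, 46, 66.
Combined cut positions: 5, 46, 60, 66, 75.
Circular molecule, 5 cuts → 5 fragments:
  6–46 → 41 bp
  47–60 → 14 bp
  61–66 → 6 bp
  67–75 → 9 bp
  76–94 then 1–5 → 19 + 5 = 24 bp
Sorted largest to smallest: 41, 24, 14, 9, 6 bp.

41, 24, 14, 9, 6 bp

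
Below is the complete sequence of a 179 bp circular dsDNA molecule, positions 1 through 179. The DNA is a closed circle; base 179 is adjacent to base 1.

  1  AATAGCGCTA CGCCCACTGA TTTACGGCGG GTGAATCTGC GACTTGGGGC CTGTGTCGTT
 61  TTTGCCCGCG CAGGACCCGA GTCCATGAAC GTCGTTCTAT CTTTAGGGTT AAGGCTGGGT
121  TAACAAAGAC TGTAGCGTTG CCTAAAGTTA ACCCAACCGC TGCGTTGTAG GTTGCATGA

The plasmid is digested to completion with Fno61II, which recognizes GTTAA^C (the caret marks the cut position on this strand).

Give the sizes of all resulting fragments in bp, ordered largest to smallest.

151, 28 bp

Fno61II sites (GTTAAC) start at positions 119, 147.
Fno61II cuts after base 5 of each site (before the last base), so after positions 123, 151.
Circular molecule, 2 cuts → 2 fragments:
  124–151 → 28 bp
  152–179 then 1–123 → 28 + 123 = 151 bp
Sorted largest to smallest: 151, 28 bp.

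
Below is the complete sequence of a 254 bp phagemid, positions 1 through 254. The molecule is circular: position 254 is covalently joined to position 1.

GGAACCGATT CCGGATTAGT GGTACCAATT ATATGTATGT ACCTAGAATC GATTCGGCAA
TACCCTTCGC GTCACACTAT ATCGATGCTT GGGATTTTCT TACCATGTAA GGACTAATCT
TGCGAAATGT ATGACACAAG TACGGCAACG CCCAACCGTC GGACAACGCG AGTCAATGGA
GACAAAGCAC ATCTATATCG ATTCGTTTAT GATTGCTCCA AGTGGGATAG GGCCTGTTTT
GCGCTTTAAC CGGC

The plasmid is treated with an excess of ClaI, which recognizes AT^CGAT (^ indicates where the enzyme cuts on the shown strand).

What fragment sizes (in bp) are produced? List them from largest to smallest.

116, 105, 33 bp

ClaI sites (ATCGAT) start at positions 48, 81, 197.
ClaI cuts after base 2 of each site, so after positions 49, 82, 198.
Circular molecule, 3 cuts → 3 fragments:
  50–82 → 33 bp
  83–198 → 116 bp
  199–254 then 1–49 → 56 + 49 = 105 bp
Sorted largest to smallest: 116, 105, 33 bp.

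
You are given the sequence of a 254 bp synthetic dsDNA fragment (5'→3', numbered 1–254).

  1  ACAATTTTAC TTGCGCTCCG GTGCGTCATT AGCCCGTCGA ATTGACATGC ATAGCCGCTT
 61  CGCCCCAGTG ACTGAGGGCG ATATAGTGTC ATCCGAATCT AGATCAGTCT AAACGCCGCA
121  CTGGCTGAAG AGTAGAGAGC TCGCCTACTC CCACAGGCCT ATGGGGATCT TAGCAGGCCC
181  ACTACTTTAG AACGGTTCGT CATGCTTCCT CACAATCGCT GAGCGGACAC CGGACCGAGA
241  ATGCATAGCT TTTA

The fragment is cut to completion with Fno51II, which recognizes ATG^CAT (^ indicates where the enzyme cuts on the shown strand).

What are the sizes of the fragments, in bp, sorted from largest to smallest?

194, 49, 11 bp

Fno51II sites (ATGCAT) start at positions 47, 241.
Fno51II cuts after base 3 of each site, so after positions 49, 243.
Linear molecule, 2 cuts → 3 fragments:
  1–49 → 49 bp
  50–243 → 194 bp
  244–254 → 11 bp
Sorted largest to smallest: 194, 49, 11 bp.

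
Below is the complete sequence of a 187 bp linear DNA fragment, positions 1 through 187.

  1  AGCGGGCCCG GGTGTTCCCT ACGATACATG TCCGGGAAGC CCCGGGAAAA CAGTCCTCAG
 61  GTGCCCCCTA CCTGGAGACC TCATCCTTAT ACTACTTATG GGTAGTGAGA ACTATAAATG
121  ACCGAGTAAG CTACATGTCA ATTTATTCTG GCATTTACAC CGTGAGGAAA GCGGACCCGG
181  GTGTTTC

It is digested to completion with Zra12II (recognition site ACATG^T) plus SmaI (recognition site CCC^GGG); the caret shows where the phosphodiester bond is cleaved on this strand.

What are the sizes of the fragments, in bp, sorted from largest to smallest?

94, 41, 21, 13, 9, 9 bp

Zra12II sites (ACATGT) start at positions 26, 133.
Zra12II cuts after base 5 of each site (before the last base), so after positions 30, 137.
SmaI sites (CCCGGG) start at positions 7, 41, 176.
SmaI cuts after base 3 of each site, so after positions 9, 43, 178.
Combined cut positions: 9, 30, 43, 137, 178.
Linear molecule, 5 cuts → 6 fragments:
  1–9 → 9 bp
  10–30 → 21 bp
  31–43 → 13 bp
  44–137 → 94 bp
  138–178 → 41 bp
  179–187 → 9 bp
Sorted largest to smallest: 94, 41, 21, 13, 9, 9 bp.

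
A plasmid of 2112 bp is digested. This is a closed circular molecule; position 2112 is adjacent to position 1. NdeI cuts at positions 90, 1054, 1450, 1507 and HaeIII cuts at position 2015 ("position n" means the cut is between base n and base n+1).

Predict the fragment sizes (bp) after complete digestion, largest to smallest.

964, 508, 396, 187, 57 bp

Combined cut positions (sorted): 90, 1054, 1450, 1507, 2015.
Circular molecule, 5 cuts → 5 fragments:
  1054 − 90 = 964 bp
  1450 − 1054 = 396 bp
  1507 − 1450 = 57 bp
  2015 − 1507 = 508 bp
  wrap: 2112 − 2015 + 90 = 187 bp
Sorted largest to smallest: 964, 508, 396, 187, 57 bp.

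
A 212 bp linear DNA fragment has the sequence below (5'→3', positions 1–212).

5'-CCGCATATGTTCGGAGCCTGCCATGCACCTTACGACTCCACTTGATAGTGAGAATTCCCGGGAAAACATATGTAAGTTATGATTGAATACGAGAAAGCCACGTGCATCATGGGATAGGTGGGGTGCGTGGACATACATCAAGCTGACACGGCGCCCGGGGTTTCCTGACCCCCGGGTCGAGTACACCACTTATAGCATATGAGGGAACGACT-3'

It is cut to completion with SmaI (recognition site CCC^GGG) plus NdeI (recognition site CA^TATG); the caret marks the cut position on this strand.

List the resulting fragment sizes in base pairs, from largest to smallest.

SmaI sites (CCCGGG) start at positions 57, 154, 171.
SmaI cuts after base 3 of each site, so after positions 59, 156, 173.
NdeI sites (CATATG) start at positions 4, 67, 196.
NdeI cuts after base 2 of each site, so after positions 5, 68, 197.
Combined cut positions: 5, 59, 68, 156, 173, 197.
Linear molecule, 6 cuts → 7 fragments:
  1–5 → 5 bp
  6–59 → 54 bp
  60–68 → 9 bp
  69–156 → 88 bp
  157–173 → 17 bp
  174–197 → 24 bp
  198–212 → 15 bp
Sorted largest to smallest: 88, 54, 24, 17, 15, 9, 5 bp.

88, 54, 24, 17, 15, 9, 5 bp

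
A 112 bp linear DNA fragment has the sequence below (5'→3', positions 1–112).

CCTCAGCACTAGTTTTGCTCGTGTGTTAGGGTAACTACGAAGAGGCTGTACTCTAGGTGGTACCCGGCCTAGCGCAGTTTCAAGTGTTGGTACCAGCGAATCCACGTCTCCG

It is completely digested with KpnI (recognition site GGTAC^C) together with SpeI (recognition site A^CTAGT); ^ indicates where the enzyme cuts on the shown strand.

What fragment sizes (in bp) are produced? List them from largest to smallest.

55, 30, 19, 8 bp

KpnI sites (GGTACC) start at positions 59, 89.
KpnI cuts after base 5 of each site (before the last base), so after positions 63, 93.
The SpeI site (ACTAGT) starts at position 8.
SpeI cuts after the first base of each site, so after position 8.
Combined cut positions: 8, 63, 93.
Linear molecule, 3 cuts → 4 fragments:
  1–8 → 8 bp
  9–63 → 55 bp
  64–93 → 30 bp
  94–112 → 19 bp
Sorted largest to smallest: 55, 30, 19, 8 bp.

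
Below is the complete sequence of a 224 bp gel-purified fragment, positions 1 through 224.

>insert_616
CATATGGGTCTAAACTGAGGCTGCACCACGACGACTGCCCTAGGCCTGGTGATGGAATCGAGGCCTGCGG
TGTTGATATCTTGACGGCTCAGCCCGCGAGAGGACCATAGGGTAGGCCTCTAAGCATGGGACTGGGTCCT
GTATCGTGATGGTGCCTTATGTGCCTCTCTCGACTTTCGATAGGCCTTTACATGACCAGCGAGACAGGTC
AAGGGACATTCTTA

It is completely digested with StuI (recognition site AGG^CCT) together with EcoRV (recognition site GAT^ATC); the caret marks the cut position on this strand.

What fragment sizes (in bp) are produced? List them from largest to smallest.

StuI sites (AGGCCT) start at positions 42, 61, 114, 182.
StuI cuts after base 3 of each site, so after positions 44, 63, 116, 184.
The EcoRV site (GATATC) starts at position 75.
EcoRV cuts after base 3 of each site, so after position 77.
Combined cut positions: 44, 63, 77, 116, 184.
Linear molecule, 5 cuts → 6 fragments:
  1–44 → 44 bp
  45–63 → 19 bp
  64–77 → 14 bp
  78–116 → 39 bp
  117–184 → 68 bp
  185–224 → 40 bp
Sorted largest to smallest: 68, 44, 40, 39, 19, 14 bp.

68, 44, 40, 39, 19, 14 bp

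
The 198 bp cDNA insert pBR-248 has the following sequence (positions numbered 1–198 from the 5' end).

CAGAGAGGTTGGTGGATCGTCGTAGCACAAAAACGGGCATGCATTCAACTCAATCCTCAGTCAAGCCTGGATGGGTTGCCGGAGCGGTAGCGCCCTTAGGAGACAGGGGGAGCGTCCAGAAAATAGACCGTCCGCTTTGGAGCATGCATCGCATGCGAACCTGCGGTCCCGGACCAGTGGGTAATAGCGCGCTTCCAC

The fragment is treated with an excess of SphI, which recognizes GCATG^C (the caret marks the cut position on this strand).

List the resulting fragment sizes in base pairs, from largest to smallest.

SphI sites (GCATGC) start at positions 37, 142, 151.
SphI cuts after base 5 of each site (before the last base), so after positions 41, 146, 155.
Linear molecule, 3 cuts → 4 fragments:
  1–41 → 41 bp
  42–146 → 105 bp
  147–155 → 9 bp
  156–198 → 43 bp
Sorted largest to smallest: 105, 43, 41, 9 bp.

105, 43, 41, 9 bp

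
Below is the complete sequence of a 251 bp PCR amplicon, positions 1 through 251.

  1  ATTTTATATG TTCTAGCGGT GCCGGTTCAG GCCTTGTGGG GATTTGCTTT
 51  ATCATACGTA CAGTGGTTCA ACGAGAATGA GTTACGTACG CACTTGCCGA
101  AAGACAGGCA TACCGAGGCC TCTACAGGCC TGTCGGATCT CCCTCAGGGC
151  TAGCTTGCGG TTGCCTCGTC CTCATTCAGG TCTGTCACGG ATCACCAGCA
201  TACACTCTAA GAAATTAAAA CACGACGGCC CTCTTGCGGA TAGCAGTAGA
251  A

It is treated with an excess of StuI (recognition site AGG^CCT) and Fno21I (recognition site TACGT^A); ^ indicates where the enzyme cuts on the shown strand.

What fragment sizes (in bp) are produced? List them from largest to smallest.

StuI sites (AGGCCT) start at positions 29, 116, 126.
StuI cuts after base 3 of each site, so after positions 31, 118, 128.
Fno21I sites (TACGTA) start at positions 55, 83.
Fno21I cuts after base 5 of each site (before the last base), so after positions 59, 87.
Combined cut positions: 31, 59, 87, 118, 128.
Linear molecule, 5 cuts → 6 fragments:
  1–31 → 31 bp
  32–59 → 28 bp
  60–87 → 28 bp
  88–118 → 31 bp
  119–128 → 10 bp
  129–251 → 123 bp
Sorted largest to smallest: 123, 31, 31, 28, 28, 10 bp.

123, 31, 31, 28, 28, 10 bp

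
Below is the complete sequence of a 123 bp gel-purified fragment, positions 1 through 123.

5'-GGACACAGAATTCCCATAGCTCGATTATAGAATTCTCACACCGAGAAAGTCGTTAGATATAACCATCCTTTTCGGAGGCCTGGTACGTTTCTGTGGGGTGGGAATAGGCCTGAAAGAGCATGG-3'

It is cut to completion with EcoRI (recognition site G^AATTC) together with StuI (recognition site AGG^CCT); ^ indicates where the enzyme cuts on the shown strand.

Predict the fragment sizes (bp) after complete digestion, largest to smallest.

48, 30, 22, 15, 8 bp

EcoRI sites (GAATTC) start at positions 8, 30.
EcoRI cuts after the first base of each site, so after positions 8, 30.
StuI sites (AGGCCT) start at positions 76, 106.
StuI cuts after base 3 of each site, so after positions 78, 108.
Combined cut positions: 8, 30, 78, 108.
Linear molecule, 4 cuts → 5 fragments:
  1–8 → 8 bp
  9–30 → 22 bp
  31–78 → 48 bp
  79–108 → 30 bp
  109–123 → 15 bp
Sorted largest to smallest: 48, 30, 22, 15, 8 bp.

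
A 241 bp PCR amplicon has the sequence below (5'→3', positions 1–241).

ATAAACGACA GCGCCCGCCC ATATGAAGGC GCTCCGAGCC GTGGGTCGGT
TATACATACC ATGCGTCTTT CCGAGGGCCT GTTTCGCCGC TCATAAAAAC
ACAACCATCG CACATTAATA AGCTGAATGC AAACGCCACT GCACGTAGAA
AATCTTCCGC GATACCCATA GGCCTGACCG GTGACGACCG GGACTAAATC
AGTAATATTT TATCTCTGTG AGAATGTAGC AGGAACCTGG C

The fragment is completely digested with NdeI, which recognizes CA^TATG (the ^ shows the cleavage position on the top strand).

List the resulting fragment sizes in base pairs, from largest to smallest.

The NdeI site (CATATG) starts at position 20.
NdeI cuts after base 2 of each site, so after position 21.
Linear molecule, 1 cut → 2 fragments:
  1–21 → 21 bp
  22–241 → 220 bp
Sorted largest to smallest: 220, 21 bp.

220, 21 bp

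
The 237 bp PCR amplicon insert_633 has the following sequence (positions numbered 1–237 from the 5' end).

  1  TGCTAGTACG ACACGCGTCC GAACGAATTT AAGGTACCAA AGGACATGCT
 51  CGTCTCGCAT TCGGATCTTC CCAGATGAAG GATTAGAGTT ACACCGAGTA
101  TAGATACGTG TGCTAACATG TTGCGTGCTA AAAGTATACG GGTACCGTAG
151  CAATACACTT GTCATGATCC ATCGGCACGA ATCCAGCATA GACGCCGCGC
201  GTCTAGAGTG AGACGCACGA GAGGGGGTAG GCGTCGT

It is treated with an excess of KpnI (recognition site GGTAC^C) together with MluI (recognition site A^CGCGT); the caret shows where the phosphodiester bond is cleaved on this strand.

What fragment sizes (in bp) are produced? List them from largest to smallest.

KpnI sites (GGTACC) start at positions 33, 141.
KpnI cuts after base 5 of each site (before the last base), so after positions 37, 145.
The MluI site (ACGCGT) starts at position 13.
MluI cuts after the first base of each site, so after position 13.
Combined cut positions: 13, 37, 145.
Linear molecule, 3 cuts → 4 fragments:
  1–13 → 13 bp
  14–37 → 24 bp
  38–145 → 108 bp
  146–237 → 92 bp
Sorted largest to smallest: 108, 92, 24, 13 bp.

108, 92, 24, 13 bp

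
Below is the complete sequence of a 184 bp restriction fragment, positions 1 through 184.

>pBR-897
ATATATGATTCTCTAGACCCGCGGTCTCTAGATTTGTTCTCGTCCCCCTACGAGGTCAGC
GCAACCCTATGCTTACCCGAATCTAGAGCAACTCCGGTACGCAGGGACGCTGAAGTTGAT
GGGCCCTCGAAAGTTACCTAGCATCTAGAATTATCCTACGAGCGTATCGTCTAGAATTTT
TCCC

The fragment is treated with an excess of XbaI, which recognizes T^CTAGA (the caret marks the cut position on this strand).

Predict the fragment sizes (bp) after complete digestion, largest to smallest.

XbaI sites (TCTAGA) start at positions 12, 27, 82, 144, 170.
XbaI cuts after the first base of each site, so after positions 12, 27, 82, 144, 170.
Linear molecule, 5 cuts → 6 fragments:
  1–12 → 12 bp
  13–27 → 15 bp
  28–82 → 55 bp
  83–144 → 62 bp
  145–170 → 26 bp
  171–184 → 14 bp
Sorted largest to smallest: 62, 55, 26, 15, 14, 12 bp.

62, 55, 26, 15, 14, 12 bp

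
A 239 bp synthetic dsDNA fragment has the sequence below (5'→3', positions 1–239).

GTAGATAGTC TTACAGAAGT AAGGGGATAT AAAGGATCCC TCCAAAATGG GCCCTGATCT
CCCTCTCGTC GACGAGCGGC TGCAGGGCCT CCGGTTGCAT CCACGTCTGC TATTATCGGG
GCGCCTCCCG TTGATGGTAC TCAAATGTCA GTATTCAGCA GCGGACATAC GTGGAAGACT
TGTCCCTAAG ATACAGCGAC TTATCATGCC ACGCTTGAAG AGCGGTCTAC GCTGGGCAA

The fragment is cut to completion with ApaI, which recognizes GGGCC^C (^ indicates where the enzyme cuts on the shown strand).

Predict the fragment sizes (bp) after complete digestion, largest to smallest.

186, 53 bp

The ApaI site (GGGCCC) starts at position 49.
ApaI cuts after base 5 of each site (before the last base), so after position 53.
Linear molecule, 1 cut → 2 fragments:
  1–53 → 53 bp
  54–239 → 186 bp
Sorted largest to smallest: 186, 53 bp.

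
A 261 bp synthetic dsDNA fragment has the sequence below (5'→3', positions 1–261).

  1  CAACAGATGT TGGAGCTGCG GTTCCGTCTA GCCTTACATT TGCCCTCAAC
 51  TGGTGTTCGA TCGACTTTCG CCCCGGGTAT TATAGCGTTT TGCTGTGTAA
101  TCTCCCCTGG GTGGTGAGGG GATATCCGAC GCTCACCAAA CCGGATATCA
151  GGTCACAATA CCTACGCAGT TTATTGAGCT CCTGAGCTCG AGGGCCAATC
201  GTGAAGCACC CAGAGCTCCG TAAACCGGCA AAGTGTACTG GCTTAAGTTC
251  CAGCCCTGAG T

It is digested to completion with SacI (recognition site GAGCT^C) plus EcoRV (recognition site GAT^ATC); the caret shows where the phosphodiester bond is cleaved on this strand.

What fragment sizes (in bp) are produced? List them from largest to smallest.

SacI sites (GAGCTC) start at positions 176, 184, 213.
SacI cuts after base 5 of each site (before the last base), so after positions 180, 188, 217.
EcoRV sites (GATATC) start at positions 121, 144.
EcoRV cuts after base 3 of each site, so after positions 123, 146.
Combined cut positions: 123, 146, 180, 188, 217.
Linear molecule, 5 cuts → 6 fragments:
  1–123 → 123 bp
  124–146 → 23 bp
  147–180 → 34 bp
  181–188 → 8 bp
  189–217 → 29 bp
  218–261 → 44 bp
Sorted largest to smallest: 123, 44, 34, 29, 23, 8 bp.

123, 44, 34, 29, 23, 8 bp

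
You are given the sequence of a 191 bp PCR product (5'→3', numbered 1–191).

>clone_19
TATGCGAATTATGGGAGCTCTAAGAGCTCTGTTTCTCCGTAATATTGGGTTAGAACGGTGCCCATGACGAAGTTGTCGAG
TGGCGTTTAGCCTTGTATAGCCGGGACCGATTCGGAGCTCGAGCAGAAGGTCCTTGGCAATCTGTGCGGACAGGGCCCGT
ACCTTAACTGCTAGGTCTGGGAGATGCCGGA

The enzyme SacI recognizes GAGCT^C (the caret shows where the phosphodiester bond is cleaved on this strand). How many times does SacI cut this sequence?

3

GAGCTC occurs starting at positions 15, 24, 115.
SacI cuts at 3 sites.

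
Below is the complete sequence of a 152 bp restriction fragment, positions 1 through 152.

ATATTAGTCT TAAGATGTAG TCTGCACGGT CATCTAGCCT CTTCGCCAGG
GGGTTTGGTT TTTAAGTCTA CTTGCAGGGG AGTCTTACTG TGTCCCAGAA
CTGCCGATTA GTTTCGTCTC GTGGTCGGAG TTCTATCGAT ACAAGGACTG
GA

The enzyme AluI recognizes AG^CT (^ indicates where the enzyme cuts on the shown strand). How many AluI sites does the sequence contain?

No occurrence of AGCT is present in the sequence.
AluI does not cut: 0 sites.

0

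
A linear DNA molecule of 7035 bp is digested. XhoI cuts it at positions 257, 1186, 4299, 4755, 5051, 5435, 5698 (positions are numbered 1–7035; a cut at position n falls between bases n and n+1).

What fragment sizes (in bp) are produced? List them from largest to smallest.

3113, 1337, 929, 456, 384, 296, 263, 257 bp

Linear molecule, 7 cuts → 8 fragments:
  257 − 0 = 257 bp
  1186 − 257 = 929 bp
  4299 − 1186 = 3113 bp
  4755 − 4299 = 456 bp
  5051 − 4755 = 296 bp
  5435 − 5051 = 384 bp
  5698 − 5435 = 263 bp
  7035 − 5698 = 1337 bp
Sorted largest to smallest: 3113, 1337, 929, 456, 384, 296, 263, 257 bp.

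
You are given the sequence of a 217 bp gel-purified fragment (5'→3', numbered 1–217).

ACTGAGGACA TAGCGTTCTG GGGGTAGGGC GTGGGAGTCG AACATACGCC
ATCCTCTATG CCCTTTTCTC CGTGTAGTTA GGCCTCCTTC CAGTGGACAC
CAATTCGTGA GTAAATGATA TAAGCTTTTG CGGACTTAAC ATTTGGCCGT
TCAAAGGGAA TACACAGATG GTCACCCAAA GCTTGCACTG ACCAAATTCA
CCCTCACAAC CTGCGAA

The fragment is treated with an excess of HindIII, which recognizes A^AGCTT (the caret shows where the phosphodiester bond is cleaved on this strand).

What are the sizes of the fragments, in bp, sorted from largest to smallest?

122, 57, 38 bp

HindIII sites (AAGCTT) start at positions 122, 179.
HindIII cuts after the first base of each site, so after positions 122, 179.
Linear molecule, 2 cuts → 3 fragments:
  1–122 → 122 bp
  123–179 → 57 bp
  180–217 → 38 bp
Sorted largest to smallest: 122, 57, 38 bp.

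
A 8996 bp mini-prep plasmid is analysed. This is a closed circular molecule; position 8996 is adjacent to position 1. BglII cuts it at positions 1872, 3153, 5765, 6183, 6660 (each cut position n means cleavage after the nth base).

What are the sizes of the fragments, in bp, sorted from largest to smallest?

Circular molecule, 5 cuts → 5 fragments:
  3153 − 1872 = 1281 bp
  5765 − 3153 = 2612 bp
  6183 − 5765 = 418 bp
  6660 − 6183 = 477 bp
  wrap: 8996 − 6660 + 1872 = 4208 bp
Sorted largest to smallest: 4208, 2612, 1281, 477, 418 bp.

4208, 2612, 1281, 477, 418 bp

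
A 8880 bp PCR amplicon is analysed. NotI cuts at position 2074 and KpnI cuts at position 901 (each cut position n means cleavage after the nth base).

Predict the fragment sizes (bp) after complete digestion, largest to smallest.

Combined cut positions (sorted): 901, 2074.
Linear molecule, 2 cuts → 3 fragments:
  901 − 0 = 901 bp
  2074 − 901 = 1173 bp
  8880 − 2074 = 6806 bp
Sorted largest to smallest: 6806, 1173, 901 bp.

6806, 1173, 901 bp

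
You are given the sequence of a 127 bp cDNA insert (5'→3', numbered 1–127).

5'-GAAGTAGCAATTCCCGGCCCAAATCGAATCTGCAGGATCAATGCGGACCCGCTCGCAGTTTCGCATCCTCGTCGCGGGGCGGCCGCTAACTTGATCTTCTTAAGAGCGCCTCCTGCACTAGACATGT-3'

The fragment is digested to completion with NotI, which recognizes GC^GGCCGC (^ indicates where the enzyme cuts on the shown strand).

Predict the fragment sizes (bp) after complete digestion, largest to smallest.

The NotI site (GCGGCCGC) starts at position 79.
NotI cuts after base 2 of each site, so after position 80.
Linear molecule, 1 cut → 2 fragments:
  1–80 → 80 bp
  81–127 → 47 bp
Sorted largest to smallest: 80, 47 bp.

80, 47 bp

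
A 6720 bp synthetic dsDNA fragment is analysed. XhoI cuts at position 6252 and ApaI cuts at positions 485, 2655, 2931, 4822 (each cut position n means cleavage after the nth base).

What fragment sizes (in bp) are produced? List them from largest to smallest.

Combined cut positions (sorted): 485, 2655, 2931, 4822, 6252.
Linear molecule, 5 cuts → 6 fragments:
  485 − 0 = 485 bp
  2655 − 485 = 2170 bp
  2931 − 2655 = 276 bp
  4822 − 2931 = 1891 bp
  6252 − 4822 = 1430 bp
  6720 − 6252 = 468 bp
Sorted largest to smallest: 2170, 1891, 1430, 485, 468, 276 bp.

2170, 1891, 1430, 485, 468, 276 bp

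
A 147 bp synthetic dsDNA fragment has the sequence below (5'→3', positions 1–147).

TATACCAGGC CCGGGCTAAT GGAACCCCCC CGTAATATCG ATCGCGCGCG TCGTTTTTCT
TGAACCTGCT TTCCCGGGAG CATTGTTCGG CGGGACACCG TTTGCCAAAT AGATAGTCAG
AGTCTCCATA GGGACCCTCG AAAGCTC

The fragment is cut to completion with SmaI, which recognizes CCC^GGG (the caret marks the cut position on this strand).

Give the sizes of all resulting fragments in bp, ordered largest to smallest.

SmaI sites (CCCGGG) start at positions 10, 73.
SmaI cuts after base 3 of each site, so after positions 12, 75.
Linear molecule, 2 cuts → 3 fragments:
  1–12 → 12 bp
  13–75 → 63 bp
  76–147 → 72 bp
Sorted largest to smallest: 72, 63, 12 bp.

72, 63, 12 bp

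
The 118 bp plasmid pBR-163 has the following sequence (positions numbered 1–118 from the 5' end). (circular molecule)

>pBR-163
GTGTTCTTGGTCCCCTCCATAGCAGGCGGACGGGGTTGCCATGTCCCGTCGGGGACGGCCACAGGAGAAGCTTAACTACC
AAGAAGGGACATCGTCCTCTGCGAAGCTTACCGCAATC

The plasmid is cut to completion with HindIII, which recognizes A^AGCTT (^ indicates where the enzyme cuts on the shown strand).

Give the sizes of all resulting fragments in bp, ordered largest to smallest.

82, 36 bp

HindIII sites (AAGCTT) start at positions 68, 104.
HindIII cuts after the first base of each site, so after positions 68, 104.
Circular molecule, 2 cuts → 2 fragments:
  69–104 → 36 bp
  105–118 then 1–68 → 14 + 68 = 82 bp
Sorted largest to smallest: 82, 36 bp.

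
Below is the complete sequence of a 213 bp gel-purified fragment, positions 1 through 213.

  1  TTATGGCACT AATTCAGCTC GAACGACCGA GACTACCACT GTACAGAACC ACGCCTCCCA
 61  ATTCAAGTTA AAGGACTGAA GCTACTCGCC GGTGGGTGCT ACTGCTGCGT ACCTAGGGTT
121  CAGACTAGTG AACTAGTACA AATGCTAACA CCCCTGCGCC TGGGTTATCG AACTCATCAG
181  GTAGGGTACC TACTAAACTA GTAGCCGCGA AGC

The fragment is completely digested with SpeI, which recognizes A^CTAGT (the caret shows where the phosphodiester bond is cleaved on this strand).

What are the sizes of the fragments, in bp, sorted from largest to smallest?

124, 65, 16, 8 bp

SpeI sites (ACTAGT) start at positions 124, 132, 197.
SpeI cuts after the first base of each site, so after positions 124, 132, 197.
Linear molecule, 3 cuts → 4 fragments:
  1–124 → 124 bp
  125–132 → 8 bp
  133–197 → 65 bp
  198–213 → 16 bp
Sorted largest to smallest: 124, 65, 16, 8 bp.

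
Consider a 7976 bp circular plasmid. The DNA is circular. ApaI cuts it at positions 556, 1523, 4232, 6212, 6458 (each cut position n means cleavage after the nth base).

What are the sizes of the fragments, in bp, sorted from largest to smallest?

2709, 2074, 1980, 967, 246 bp

Circular molecule, 5 cuts → 5 fragments:
  1523 − 556 = 967 bp
  4232 − 1523 = 2709 bp
  6212 − 4232 = 1980 bp
  6458 − 6212 = 246 bp
  wrap: 7976 − 6458 + 556 = 2074 bp
Sorted largest to smallest: 2709, 2074, 1980, 967, 246 bp.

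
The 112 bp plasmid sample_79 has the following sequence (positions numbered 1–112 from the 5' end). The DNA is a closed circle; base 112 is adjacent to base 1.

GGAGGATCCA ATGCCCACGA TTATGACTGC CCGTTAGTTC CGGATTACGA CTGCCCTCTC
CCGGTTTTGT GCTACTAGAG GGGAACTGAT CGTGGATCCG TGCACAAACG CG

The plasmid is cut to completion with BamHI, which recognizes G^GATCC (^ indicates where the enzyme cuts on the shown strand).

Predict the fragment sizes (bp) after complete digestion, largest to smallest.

90, 22 bp

BamHI sites (GGATCC) start at positions 4, 94.
BamHI cuts after the first base of each site, so after positions 4, 94.
Circular molecule, 2 cuts → 2 fragments:
  5–94 → 90 bp
  95–112 then 1–4 → 18 + 4 = 22 bp
Sorted largest to smallest: 90, 22 bp.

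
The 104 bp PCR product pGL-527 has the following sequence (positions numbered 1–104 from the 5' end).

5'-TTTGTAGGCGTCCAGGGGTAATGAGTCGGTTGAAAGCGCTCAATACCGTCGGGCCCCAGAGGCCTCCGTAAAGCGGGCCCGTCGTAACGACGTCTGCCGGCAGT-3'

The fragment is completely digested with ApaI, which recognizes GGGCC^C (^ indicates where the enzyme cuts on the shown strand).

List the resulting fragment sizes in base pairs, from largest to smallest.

55, 25, 24 bp

ApaI sites (GGGCCC) start at positions 51, 75.
ApaI cuts after base 5 of each site (before the last base), so after positions 55, 79.
Linear molecule, 2 cuts → 3 fragments:
  1–55 → 55 bp
  56–79 → 24 bp
  80–104 → 25 bp
Sorted largest to smallest: 55, 25, 24 bp.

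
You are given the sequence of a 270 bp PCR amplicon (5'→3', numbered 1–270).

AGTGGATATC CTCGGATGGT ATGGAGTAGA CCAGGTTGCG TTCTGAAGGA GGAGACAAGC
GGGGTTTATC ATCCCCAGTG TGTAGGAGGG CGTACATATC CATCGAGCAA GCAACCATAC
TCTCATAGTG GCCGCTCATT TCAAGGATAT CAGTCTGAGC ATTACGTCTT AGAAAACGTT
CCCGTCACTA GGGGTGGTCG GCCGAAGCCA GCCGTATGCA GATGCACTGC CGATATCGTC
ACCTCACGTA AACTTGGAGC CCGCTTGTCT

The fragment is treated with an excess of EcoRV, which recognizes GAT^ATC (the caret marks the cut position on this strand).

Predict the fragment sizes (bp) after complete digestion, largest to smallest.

EcoRV sites (GATATC) start at positions 5, 146, 232.
EcoRV cuts after base 3 of each site, so after positions 7, 148, 234.
Linear molecule, 3 cuts → 4 fragments:
  1–7 → 7 bp
  8–148 → 141 bp
  149–234 → 86 bp
  235–270 → 36 bp
Sorted largest to smallest: 141, 86, 36, 7 bp.

141, 86, 36, 7 bp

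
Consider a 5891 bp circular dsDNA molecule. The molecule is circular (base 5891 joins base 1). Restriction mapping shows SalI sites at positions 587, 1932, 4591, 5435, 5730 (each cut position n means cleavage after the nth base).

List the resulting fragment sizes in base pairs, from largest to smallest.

Circular molecule, 5 cuts → 5 fragments:
  1932 − 587 = 1345 bp
  4591 − 1932 = 2659 bp
  5435 − 4591 = 844 bp
  5730 − 5435 = 295 bp
  wrap: 5891 − 5730 + 587 = 748 bp
Sorted largest to smallest: 2659, 1345, 844, 748, 295 bp.

2659, 1345, 844, 748, 295 bp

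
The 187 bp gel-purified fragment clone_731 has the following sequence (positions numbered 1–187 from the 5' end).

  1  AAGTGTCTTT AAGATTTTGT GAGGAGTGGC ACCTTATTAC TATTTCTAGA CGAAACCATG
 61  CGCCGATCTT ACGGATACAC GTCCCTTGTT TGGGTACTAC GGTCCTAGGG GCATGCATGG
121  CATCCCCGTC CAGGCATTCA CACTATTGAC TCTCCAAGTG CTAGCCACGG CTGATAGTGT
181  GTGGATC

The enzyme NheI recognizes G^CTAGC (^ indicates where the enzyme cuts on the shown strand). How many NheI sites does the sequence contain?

GCTAGC occurs starting at position 160.
NheI cuts at 1 site.

1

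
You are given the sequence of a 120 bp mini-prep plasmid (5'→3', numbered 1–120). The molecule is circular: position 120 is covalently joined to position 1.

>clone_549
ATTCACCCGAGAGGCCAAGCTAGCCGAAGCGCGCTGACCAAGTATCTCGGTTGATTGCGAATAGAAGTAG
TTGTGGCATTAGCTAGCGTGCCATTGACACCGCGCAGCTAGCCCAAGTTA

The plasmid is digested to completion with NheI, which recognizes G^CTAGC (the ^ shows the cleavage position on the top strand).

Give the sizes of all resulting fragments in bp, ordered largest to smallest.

NheI sites (GCTAGC) start at positions 19, 82, 107.
NheI cuts after the first base of each site, so after positions 19, 82, 107.
Circular molecule, 3 cuts → 3 fragments:
  20–82 → 63 bp
  83–107 → 25 bp
  108–120 then 1–19 → 13 + 19 = 32 bp
Sorted largest to smallest: 63, 32, 25 bp.

63, 32, 25 bp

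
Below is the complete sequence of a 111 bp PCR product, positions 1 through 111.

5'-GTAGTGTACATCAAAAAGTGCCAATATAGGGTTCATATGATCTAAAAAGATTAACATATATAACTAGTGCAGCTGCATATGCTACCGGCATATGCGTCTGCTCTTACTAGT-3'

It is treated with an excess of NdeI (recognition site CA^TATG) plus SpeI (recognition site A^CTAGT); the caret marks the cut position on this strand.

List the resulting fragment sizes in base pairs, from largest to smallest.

35, 28, 16, 14, 13, 5 bp

NdeI sites (CATATG) start at positions 34, 76, 89.
NdeI cuts after base 2 of each site, so after positions 35, 77, 90.
SpeI sites (ACTAGT) start at positions 63, 106.
SpeI cuts after the first base of each site, so after positions 63, 106.
Combined cut positions: 35, 63, 77, 90, 106.
Linear molecule, 5 cuts → 6 fragments:
  1–35 → 35 bp
  36–63 → 28 bp
  64–77 → 14 bp
  78–90 → 13 bp
  91–106 → 16 bp
  107–111 → 5 bp
Sorted largest to smallest: 35, 28, 16, 14, 13, 5 bp.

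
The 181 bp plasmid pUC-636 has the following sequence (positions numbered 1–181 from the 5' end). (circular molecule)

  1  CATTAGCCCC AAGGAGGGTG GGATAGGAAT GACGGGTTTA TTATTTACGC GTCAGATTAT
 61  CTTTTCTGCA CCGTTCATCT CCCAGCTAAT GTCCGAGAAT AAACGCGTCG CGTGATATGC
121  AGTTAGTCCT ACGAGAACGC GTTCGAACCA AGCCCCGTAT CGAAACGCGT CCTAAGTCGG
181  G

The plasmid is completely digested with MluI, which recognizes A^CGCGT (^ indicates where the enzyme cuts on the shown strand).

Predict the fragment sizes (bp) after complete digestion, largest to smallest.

MluI sites (ACGCGT) start at positions 47, 103, 137, 165.
MluI cuts after the first base of each site, so after positions 47, 103, 137, 165.
Circular molecule, 4 cuts → 4 fragments:
  48–103 → 56 bp
  104–137 → 34 bp
  138–165 → 28 bp
  166–181 then 1–47 → 16 + 47 = 63 bp
Sorted largest to smallest: 63, 56, 34, 28 bp.

63, 56, 34, 28 bp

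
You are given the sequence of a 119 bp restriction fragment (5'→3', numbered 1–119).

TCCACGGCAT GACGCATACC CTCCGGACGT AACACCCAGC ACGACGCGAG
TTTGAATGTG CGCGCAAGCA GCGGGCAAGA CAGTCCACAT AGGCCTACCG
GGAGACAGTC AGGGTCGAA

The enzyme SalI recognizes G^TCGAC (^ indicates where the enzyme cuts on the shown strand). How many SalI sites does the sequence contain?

0

No occurrence of GTCGAC is present in the sequence.
SalI does not cut: 0 sites.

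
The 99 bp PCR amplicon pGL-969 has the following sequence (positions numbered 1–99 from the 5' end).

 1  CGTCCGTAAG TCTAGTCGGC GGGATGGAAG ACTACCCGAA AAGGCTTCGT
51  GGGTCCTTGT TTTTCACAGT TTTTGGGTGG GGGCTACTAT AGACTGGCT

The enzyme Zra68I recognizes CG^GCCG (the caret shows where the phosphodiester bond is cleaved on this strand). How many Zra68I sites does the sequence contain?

No occurrence of CGGCCG is present in the sequence.
Zra68I does not cut: 0 sites.

0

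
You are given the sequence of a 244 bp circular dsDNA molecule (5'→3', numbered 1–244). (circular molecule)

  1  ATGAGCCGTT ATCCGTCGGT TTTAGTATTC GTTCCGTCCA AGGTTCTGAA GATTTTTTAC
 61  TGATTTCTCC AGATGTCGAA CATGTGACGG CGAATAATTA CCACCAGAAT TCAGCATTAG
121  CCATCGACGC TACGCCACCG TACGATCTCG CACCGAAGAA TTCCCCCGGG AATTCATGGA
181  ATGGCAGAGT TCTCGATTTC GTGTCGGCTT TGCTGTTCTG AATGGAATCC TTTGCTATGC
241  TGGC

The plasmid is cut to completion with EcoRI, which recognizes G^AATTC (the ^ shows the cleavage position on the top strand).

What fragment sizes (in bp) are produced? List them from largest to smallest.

EcoRI sites (GAATTC) start at positions 107, 158, 170.
EcoRI cuts after the first base of each site, so after positions 107, 158, 170.
Circular molecule, 3 cuts → 3 fragments:
  108–158 → 51 bp
  159–170 → 12 bp
  171–244 then 1–107 → 74 + 107 = 181 bp
Sorted largest to smallest: 181, 51, 12 bp.

181, 51, 12 bp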